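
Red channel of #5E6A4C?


Color: #5E6A4C
R = 5E = 94
G = 6A = 106
B = 4C = 76
Red = 94


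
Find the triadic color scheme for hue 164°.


Triadic: equally spaced at 120° intervals
H1 = 164°
H2 = (164 + 120) mod 360 = 284°
H3 = (164 + 240) mod 360 = 44°
Triadic = 164°, 284°, 44°


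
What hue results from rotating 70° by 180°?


New hue = (H + rotation) mod 360
New hue = (70 + 180) mod 360
= 250 mod 360
= 250°


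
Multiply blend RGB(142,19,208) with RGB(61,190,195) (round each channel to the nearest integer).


Multiply: C = A×B/255, rounded to nearest integer
R: 142×61/255 = 8662/255 ≈ 33.969 → 34
G: 19×190/255 = 3610/255 ≈ 14.157 → 14
B: 208×195/255 = 40560/255 ≈ 159.059 → 159
= RGB(34, 14, 159)


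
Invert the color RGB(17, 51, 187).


Invert: (255-R, 255-G, 255-B)
R: 255-17 = 238
G: 255-51 = 204
B: 255-187 = 68
= RGB(238, 204, 68)


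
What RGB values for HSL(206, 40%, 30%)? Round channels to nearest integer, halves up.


H=206°, S=0.40, L=0.30
C = (1-|2L-1|)×S = (1-|-0.40|)×0.40 = 0.24
H' = H/60 = 206/60 ≈ 3.4333; X = C×(1-|H' mod 2 - 1|) = 0.136
m = L - C/2 = 0.30 - 0.12 = 0.18
Sector ⌊H'⌋ = 3 → (R',G',B') = (0.0, 0.136, 0.24)
RGB = ((R'+m)×255, (G'+m)×255, (B'+m)×255) = (45.9, 80.58, 107.1)
Round half up → RGB(46, 81, 107)


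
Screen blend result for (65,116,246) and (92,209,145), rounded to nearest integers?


Screen: C = 255 - (255-A)×(255-B)/255, rounded to nearest integer
R: 255 - (255-65)×(255-92)/255 = 255 - 30970/255 ≈ 255 - 121.451 = 133.549 → 134
G: 255 - (255-116)×(255-209)/255 = 255 - 6394/255 ≈ 255 - 25.075 = 229.925 → 230
B: 255 - (255-246)×(255-145)/255 = 255 - 990/255 ≈ 255 - 3.882 = 251.118 → 251
= RGB(134, 230, 251)


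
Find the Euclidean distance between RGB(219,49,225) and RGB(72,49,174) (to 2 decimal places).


d = √[(R₁-R₂)² + (G₁-G₂)² + (B₁-B₂)²]
d = √[(219-72)² + (49-49)² + (225-174)²]
d = √[21609 + 0 + 2601]
d = √24210
d ≈ 155.60


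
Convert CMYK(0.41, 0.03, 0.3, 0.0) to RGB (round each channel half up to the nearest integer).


R = 255 × (1-C) × (1-K) = 255 × 0.59 × 1.00 = 150.45 → 150
G = 255 × (1-M) × (1-K) = 255 × 0.97 × 1.00 = 247.35 → 247
B = 255 × (1-Y) × (1-K) = 255 × 0.70 × 1.00 = 178.5 → 179
= RGB(150, 247, 179)


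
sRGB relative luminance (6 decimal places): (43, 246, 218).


Linearize each channel (sRGB transfer function): c = v/255; c_lin = c/12.92 if c ≤ 0.04045, else ((c+0.055)/1.055)^2.4
  R: 43/255 ≈ 0.168627 > 0.04045 → ((0.168627+0.055)/1.055)^2.4 ≈ 0.024158
  G: 246/255 ≈ 0.964706 > 0.04045 → ((0.964706+0.055)/1.055)^2.4 ≈ 0.921582
  B: 218/255 ≈ 0.854902 > 0.04045 → ((0.854902+0.055)/1.055)^2.4 ≈ 0.701102
R_lin = 0.024158, G_lin = 0.921582, B_lin = 0.701102
L = 0.2126×R + 0.7152×G + 0.0722×B
L = 0.2126×0.024158 + 0.7152×0.921582 + 0.0722×0.701102
L ≈ 0.714871


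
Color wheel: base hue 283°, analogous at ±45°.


Base hue: 283°
Left analog: (283 - 45) mod 360 = 238°
Right analog: (283 + 45) mod 360 = 328°
Analogous hues = 238° and 328°


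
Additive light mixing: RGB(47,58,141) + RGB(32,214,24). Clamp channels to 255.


Additive: each channel = min(255, C₁+C₂)
R: 47+32 = 79 → 79
G: 58+214 = 272 → 255
B: 141+24 = 165 → 165
= RGB(79, 255, 165)


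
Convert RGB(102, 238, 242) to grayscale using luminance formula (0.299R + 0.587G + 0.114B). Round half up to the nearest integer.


Gray = 0.299×R + 0.587×G + 0.114×B
Gray = 0.299×102 + 0.587×238 + 0.114×242
Gray = 30.498 + 139.706 + 27.588
Gray = 197.792 → round half up → 198
Gray = 198


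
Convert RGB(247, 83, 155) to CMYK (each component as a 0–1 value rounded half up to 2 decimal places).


R'=247/255≈0.9686, G'=83/255≈0.3255, B'=155/255≈0.6078
K = 1 - max(R',G',B') = 1 - 247/255 = 8/255 = 0.03137… → 0.03
(1-R'-K)/(1-K) simplifies to (max-R)/max with max = 247:
C = (247-247)/247 = 0/247 = 0 → 0.00
M = (247-83)/247 = 164/247 = 0.66396… → 0.66
Y = (247-155)/247 = 92/247 = 0.37246… → 0.37
= CMYK(0.00, 0.66, 0.37, 0.03)


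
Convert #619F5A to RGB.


61 → 97 (R)
9F → 159 (G)
5A → 90 (B)
= RGB(97, 159, 90)


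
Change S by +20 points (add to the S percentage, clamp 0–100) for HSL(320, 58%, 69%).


Original S = 58%
Adjustment = +20 percentage points
New S = 58 + (20) = 78
Clamp to [0, 100] → 78
= HSL(320°, 78%, 69%)


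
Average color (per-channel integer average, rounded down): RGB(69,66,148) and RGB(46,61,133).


Midpoint: each channel = ⌊(C₁+C₂)/2⌋
R: ⌊(69+46)/2⌋ = 57
G: ⌊(66+61)/2⌋ = 63
B: ⌊(148+133)/2⌋ = 140
= RGB(57, 63, 140)


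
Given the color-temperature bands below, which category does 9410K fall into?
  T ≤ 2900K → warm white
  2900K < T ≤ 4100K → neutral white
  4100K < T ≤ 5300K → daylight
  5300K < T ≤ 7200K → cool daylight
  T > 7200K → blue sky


Temperature: 9410K
9410K > 7200K → blue sky
Classification: blue sky


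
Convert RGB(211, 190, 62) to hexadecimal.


R = 211 → D3 (hex)
G = 190 → BE (hex)
B = 62 → 3E (hex)
Hex = #D3BE3E


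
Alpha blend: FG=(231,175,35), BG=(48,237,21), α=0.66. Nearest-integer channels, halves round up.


C = α×F + (1-α)×B, with 1-α = 0.34
R: 0.66×231 + 0.34×48 = 152.46 + 16.32 = 168.78 → 169
G: 0.66×175 + 0.34×237 = 115.50 + 80.58 = 196.08 → 196
B: 0.66×35 + 0.34×21 = 23.10 + 7.14 = 30.24 → 30
= RGB(169, 196, 30)


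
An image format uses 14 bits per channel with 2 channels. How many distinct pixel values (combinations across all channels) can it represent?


Total bits = 14 bits/channel × 2 channels = 28 bits
Distinct pixel values = 2^28
= 268,435,456 pixel values


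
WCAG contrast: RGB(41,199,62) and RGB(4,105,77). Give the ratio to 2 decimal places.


Linearize each sRGB channel c=v/255: c/12.92 if c ≤ 0.04045 else ((c+0.055)/1.055)^2.4
L = 0.2126×R_lin + 0.7152×G_lin + 0.0722×B_lin
Color 1 (41,199,62):
  R=41: 41/255≈0.1608 > 0.04045 → ((0.1608+0.055)/1.055)^2.4 ≈ 0.02217
  G=199: 199/255≈0.7804 > 0.04045 → ((0.7804+0.055)/1.055)^2.4 ≈ 0.57112
  B=62: 62/255≈0.2431 > 0.04045 → ((0.2431+0.055)/1.055)^2.4 ≈ 0.04817
  L1 = 0.2126×0.02217 + 0.7152×0.57112 + 0.0722×0.04817 ≈ 0.41666
Color 2 (4,105,77):
  R=4: 4/255≈0.0157 ≤ 0.04045 → 0.0157/12.92 ≈ 0.00121
  G=105: 105/255≈0.4118 > 0.04045 → ((0.4118+0.055)/1.055)^2.4 ≈ 0.14126
  B=77: 77/255≈0.3020 > 0.04045 → ((0.3020+0.055)/1.055)^2.4 ≈ 0.07421
  L2 = 0.2126×0.00121 + 0.7152×0.14126 + 0.0722×0.07421 ≈ 0.10665
Lighter = 0.41666, Darker = 0.10665
Ratio = (L_lighter + 0.05) / (L_darker + 0.05)
Ratio = (0.41666 + 0.05) / (0.10665 + 0.05) = 0.46666 / 0.15665 ≈ 2.9790
Ratio ≈ 2.98:1


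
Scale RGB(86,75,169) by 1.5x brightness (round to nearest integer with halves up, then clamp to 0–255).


Multiply each channel by 1.5, round half up, clamp to [0, 255]
R: 86×1.5 = 129
G: 75×1.5 = 112.5 → round → 113
B: 169×1.5 = 253.5 → round → 254
= RGB(129, 113, 254)


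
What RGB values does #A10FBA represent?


A1 → 161 (R)
0F → 15 (G)
BA → 186 (B)
= RGB(161, 15, 186)


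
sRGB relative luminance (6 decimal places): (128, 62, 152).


Linearize each channel (sRGB transfer function): c = v/255; c_lin = c/12.92 if c ≤ 0.04045, else ((c+0.055)/1.055)^2.4
  R: 128/255 ≈ 0.501961 > 0.04045 → ((0.501961+0.055)/1.055)^2.4 ≈ 0.215861
  G: 62/255 ≈ 0.243137 > 0.04045 → ((0.243137+0.055)/1.055)^2.4 ≈ 0.048172
  B: 152/255 ≈ 0.596078 > 0.04045 → ((0.596078+0.055)/1.055)^2.4 ≈ 0.313989
R_lin = 0.215861, G_lin = 0.048172, B_lin = 0.313989
L = 0.2126×R + 0.7152×G + 0.0722×B
L = 0.2126×0.215861 + 0.7152×0.048172 + 0.0722×0.313989
L ≈ 0.103014


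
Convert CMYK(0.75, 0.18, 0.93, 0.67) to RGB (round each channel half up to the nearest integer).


R = 255 × (1-C) × (1-K) = 255 × 0.25 × 0.33 = 21.0375 → 21
G = 255 × (1-M) × (1-K) = 255 × 0.82 × 0.33 = 69.003 → 69
B = 255 × (1-Y) × (1-K) = 255 × 0.07 × 0.33 = 5.8905 → 6
= RGB(21, 69, 6)


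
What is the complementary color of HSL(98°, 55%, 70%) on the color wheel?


Complement = opposite side of color wheel = hue + 180°
H' = (98 + 180) mod 360 = 278°
S and L unchanged.
= HSL(278°, 55%, 70%)


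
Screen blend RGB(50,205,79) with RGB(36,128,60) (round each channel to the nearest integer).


Screen: C = 255 - (255-A)×(255-B)/255, rounded to nearest integer
R: 255 - (255-50)×(255-36)/255 = 255 - 44895/255 ≈ 255 - 176.059 = 78.941 → 79
G: 255 - (255-205)×(255-128)/255 = 255 - 6350/255 ≈ 255 - 24.902 = 230.098 → 230
B: 255 - (255-79)×(255-60)/255 = 255 - 34320/255 ≈ 255 - 134.588 = 120.412 → 120
= RGB(79, 230, 120)


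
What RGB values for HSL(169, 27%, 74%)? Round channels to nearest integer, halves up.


H=169°, S=0.27, L=0.74
C = (1-|2L-1|)×S = (1-|0.48|)×0.27 = 0.1404
H' = H/60 = 169/60 ≈ 2.8167; X = C×(1-|H' mod 2 - 1|) = 0.11466
m = L - C/2 = 0.74 - 0.0702 = 0.6698
Sector ⌊H'⌋ = 2 → (R',G',B') = (0.0, 0.1404, 0.11466)
RGB = ((R'+m)×255, (G'+m)×255, (B'+m)×255) = (170.799, 206.601, 200.0373)
Round half up → RGB(171, 207, 200)


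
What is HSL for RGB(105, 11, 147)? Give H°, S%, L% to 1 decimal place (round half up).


Normalize: R'=105/255≈0.4118, G'=11/255≈0.0431, B'=147/255≈0.5765
Max=147/255, Min=11/255, Δ=Max-Min=136/255
L = (Max+Min)/2 = (147+11)/510 = 158/510 = 0.30980… → L = 31.0%
L ≤ 0.5 → S = Δ/(Max+Min) = 136/(147+11) = 136/158 = 0.86075… → S = 86.1%
(the 1/255 factors cancel in S and H, so raw channel differences can be used)
Max is B' → H = 60 × ((R-G)/Δ + 4) = 60 × ((105-11)/136 + 4)
  94/136 + 4 = 0.6911… + 4 = 4.6911…
  H = 60 × 4.6911… = 281.470…° → H = 281.5°
= HSL(281.5°, 86.1%, 31.0%)


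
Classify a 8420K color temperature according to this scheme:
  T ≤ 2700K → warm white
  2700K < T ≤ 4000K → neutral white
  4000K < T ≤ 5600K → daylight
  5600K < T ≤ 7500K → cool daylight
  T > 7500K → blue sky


Temperature: 8420K
8420K > 7500K → blue sky
Classification: blue sky


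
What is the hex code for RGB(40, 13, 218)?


R = 40 → 28 (hex)
G = 13 → 0D (hex)
B = 218 → DA (hex)
Hex = #280DDA


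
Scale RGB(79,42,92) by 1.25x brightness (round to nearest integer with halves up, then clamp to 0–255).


Multiply each channel by 1.25, round half up, clamp to [0, 255]
R: 79×1.25 = 98.75 → round → 99
G: 42×1.25 = 52.5 → round → 53
B: 92×1.25 = 115
= RGB(99, 53, 115)


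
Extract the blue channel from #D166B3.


Color: #D166B3
R = D1 = 209
G = 66 = 102
B = B3 = 179
Blue = 179


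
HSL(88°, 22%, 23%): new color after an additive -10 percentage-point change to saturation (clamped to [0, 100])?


Original S = 22%
Adjustment = -10 percentage points
New S = 22 + (-10) = 12
Clamp to [0, 100] → 12
= HSL(88°, 12%, 23%)


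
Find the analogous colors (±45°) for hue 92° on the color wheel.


Base hue: 92°
Left analog: (92 - 45) mod 360 = 47°
Right analog: (92 + 45) mod 360 = 137°
Analogous hues = 47° and 137°


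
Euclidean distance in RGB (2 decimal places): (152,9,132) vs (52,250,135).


d = √[(R₁-R₂)² + (G₁-G₂)² + (B₁-B₂)²]
d = √[(152-52)² + (9-250)² + (132-135)²]
d = √[10000 + 58081 + 9]
d = √68090
d ≈ 260.94


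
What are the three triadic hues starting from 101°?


Triadic: equally spaced at 120° intervals
H1 = 101°
H2 = (101 + 120) mod 360 = 221°
H3 = (101 + 240) mod 360 = 341°
Triadic = 101°, 221°, 341°


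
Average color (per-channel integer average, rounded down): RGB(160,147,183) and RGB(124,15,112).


Midpoint: each channel = ⌊(C₁+C₂)/2⌋
R: ⌊(160+124)/2⌋ = 142
G: ⌊(147+15)/2⌋ = 81
B: ⌊(183+112)/2⌋ = 147
= RGB(142, 81, 147)


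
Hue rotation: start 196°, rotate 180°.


New hue = (H + rotation) mod 360
New hue = (196 + 180) mod 360
= 376 mod 360
= 16°


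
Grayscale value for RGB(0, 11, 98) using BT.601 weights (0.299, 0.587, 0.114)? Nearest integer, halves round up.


Gray = 0.299×R + 0.587×G + 0.114×B
Gray = 0.299×0 + 0.587×11 + 0.114×98
Gray = 0.000 + 6.457 + 11.172
Gray = 17.629 → round half up → 18
Gray = 18


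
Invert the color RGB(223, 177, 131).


Invert: (255-R, 255-G, 255-B)
R: 255-223 = 32
G: 255-177 = 78
B: 255-131 = 124
= RGB(32, 78, 124)


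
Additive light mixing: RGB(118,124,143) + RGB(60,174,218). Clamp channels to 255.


Additive: each channel = min(255, C₁+C₂)
R: 118+60 = 178 → 178
G: 124+174 = 298 → 255
B: 143+218 = 361 → 255
= RGB(178, 255, 255)


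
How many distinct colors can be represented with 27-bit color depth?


Colors = 2^bits = 2^27
= 134,217,728 colors


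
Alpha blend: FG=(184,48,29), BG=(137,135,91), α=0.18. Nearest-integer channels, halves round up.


C = α×F + (1-α)×B, with 1-α = 0.82
R: 0.18×184 + 0.82×137 = 33.12 + 112.34 = 145.46 → 145
G: 0.18×48 + 0.82×135 = 8.64 + 110.70 = 119.34 → 119
B: 0.18×29 + 0.82×91 = 5.22 + 74.62 = 79.84 → 80
= RGB(145, 119, 80)


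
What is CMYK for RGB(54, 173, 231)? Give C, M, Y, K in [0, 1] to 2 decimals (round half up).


R'=54/255≈0.2118, G'=173/255≈0.6784, B'=231/255≈0.9059
K = 1 - max(R',G',B') = 1 - 231/255 = 24/255 = 0.09411… → 0.09
(1-R'-K)/(1-K) simplifies to (max-R)/max with max = 231:
C = (231-54)/231 = 177/231 = 0.76623… → 0.77
M = (231-173)/231 = 58/231 = 0.25108… → 0.25
Y = (231-231)/231 = 0/231 = 0 → 0.00
= CMYK(0.77, 0.25, 0.00, 0.09)


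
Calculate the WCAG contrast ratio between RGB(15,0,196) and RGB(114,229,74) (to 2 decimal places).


Linearize each sRGB channel c=v/255: c/12.92 if c ≤ 0.04045 else ((c+0.055)/1.055)^2.4
L = 0.2126×R_lin + 0.7152×G_lin + 0.0722×B_lin
Color 1 (15,0,196):
  R=15: 15/255≈0.0588 > 0.04045 → ((0.0588+0.055)/1.055)^2.4 ≈ 0.00478
  G=0: 0/255≈0.0000 ≤ 0.04045 → 0.0000/12.92 ≈ 0.00000
  B=196: 196/255≈0.7686 > 0.04045 → ((0.7686+0.055)/1.055)^2.4 ≈ 0.55201
  L1 = 0.2126×0.00478 + 0.7152×0.00000 + 0.0722×0.55201 ≈ 0.04087
Color 2 (114,229,74):
  R=114: 114/255≈0.4471 > 0.04045 → ((0.4471+0.055)/1.055)^2.4 ≈ 0.16827
  G=229: 229/255≈0.8980 > 0.04045 → ((0.8980+0.055)/1.055)^2.4 ≈ 0.78354
  B=74: 74/255≈0.2902 > 0.04045 → ((0.2902+0.055)/1.055)^2.4 ≈ 0.06848
  L2 = 0.2126×0.16827 + 0.7152×0.78354 + 0.0722×0.06848 ≈ 0.60110
Lighter = 0.60110, Darker = 0.04087
Ratio = (L_lighter + 0.05) / (L_darker + 0.05)
Ratio = (0.60110 + 0.05) / (0.04087 + 0.05) = 0.65110 / 0.09087 ≈ 7.1652
Ratio ≈ 7.17:1


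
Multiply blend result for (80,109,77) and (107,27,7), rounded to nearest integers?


Multiply: C = A×B/255, rounded to nearest integer
R: 80×107/255 = 8560/255 ≈ 33.569 → 34
G: 109×27/255 = 2943/255 ≈ 11.541 → 12
B: 77×7/255 = 539/255 ≈ 2.114 → 2
= RGB(34, 12, 2)


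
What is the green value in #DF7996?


Color: #DF7996
R = DF = 223
G = 79 = 121
B = 96 = 150
Green = 121


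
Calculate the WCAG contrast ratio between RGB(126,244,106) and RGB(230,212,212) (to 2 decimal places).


Linearize each sRGB channel c=v/255: c/12.92 if c ≤ 0.04045 else ((c+0.055)/1.055)^2.4
L = 0.2126×R_lin + 0.7152×G_lin + 0.0722×B_lin
Color 1 (126,244,106):
  R=126: 126/255≈0.4941 > 0.04045 → ((0.4941+0.055)/1.055)^2.4 ≈ 0.20864
  G=244: 244/255≈0.9569 > 0.04045 → ((0.9569+0.055)/1.055)^2.4 ≈ 0.90466
  B=106: 106/255≈0.4157 > 0.04045 → ((0.4157+0.055)/1.055)^2.4 ≈ 0.14413
  L1 = 0.2126×0.20864 + 0.7152×0.90466 + 0.0722×0.14413 ≈ 0.70178
Color 2 (230,212,212):
  R=230: 230/255≈0.9020 > 0.04045 → ((0.9020+0.055)/1.055)^2.4 ≈ 0.79130
  G=212: 212/255≈0.8314 > 0.04045 → ((0.8314+0.055)/1.055)^2.4 ≈ 0.65837
  B=212: 212/255≈0.8314 > 0.04045 → ((0.8314+0.055)/1.055)^2.4 ≈ 0.65837
  L2 = 0.2126×0.79130 + 0.7152×0.65837 + 0.0722×0.65837 ≈ 0.68663
Lighter = 0.70178, Darker = 0.68663
Ratio = (L_lighter + 0.05) / (L_darker + 0.05)
Ratio = (0.70178 + 0.05) / (0.68663 + 0.05) = 0.75178 / 0.73663 ≈ 1.0206
Ratio ≈ 1.02:1


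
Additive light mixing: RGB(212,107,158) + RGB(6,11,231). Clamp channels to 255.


Additive: each channel = min(255, C₁+C₂)
R: 212+6 = 218 → 218
G: 107+11 = 118 → 118
B: 158+231 = 389 → 255
= RGB(218, 118, 255)


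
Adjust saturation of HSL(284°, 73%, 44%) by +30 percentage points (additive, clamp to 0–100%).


Original S = 73%
Adjustment = +30 percentage points
New S = 73 + (30) = 103
Clamp to [0, 100] → 100
= HSL(284°, 100%, 44%)


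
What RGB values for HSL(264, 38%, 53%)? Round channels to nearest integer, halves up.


H=264°, S=0.38, L=0.53
C = (1-|2L-1|)×S = (1-|0.06|)×0.38 = 0.3572
H' = H/60 = 264/60 ≈ 4.4000; X = C×(1-|H' mod 2 - 1|) = 0.14288
m = L - C/2 = 0.53 - 0.1786 = 0.3514
Sector ⌊H'⌋ = 4 → (R',G',B') = (0.14288, 0.0, 0.3572)
RGB = ((R'+m)×255, (G'+m)×255, (B'+m)×255) = (126.0414, 89.607, 180.693)
Round half up → RGB(126, 90, 181)


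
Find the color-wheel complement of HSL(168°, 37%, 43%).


Complement = opposite side of color wheel = hue + 180°
H' = (168 + 180) mod 360 = 348°
S and L unchanged.
= HSL(348°, 37%, 43%)


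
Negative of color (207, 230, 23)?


Invert: (255-R, 255-G, 255-B)
R: 255-207 = 48
G: 255-230 = 25
B: 255-23 = 232
= RGB(48, 25, 232)


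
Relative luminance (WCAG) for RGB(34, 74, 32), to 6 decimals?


Linearize each channel (sRGB transfer function): c = v/255; c_lin = c/12.92 if c ≤ 0.04045, else ((c+0.055)/1.055)^2.4
  R: 34/255 ≈ 0.133333 > 0.04045 → ((0.133333+0.055)/1.055)^2.4 ≈ 0.015996
  G: 74/255 ≈ 0.290196 > 0.04045 → ((0.290196+0.055)/1.055)^2.4 ≈ 0.068478
  B: 32/255 ≈ 0.125490 > 0.04045 → ((0.125490+0.055)/1.055)^2.4 ≈ 0.014444
R_lin = 0.015996, G_lin = 0.068478, B_lin = 0.014444
L = 0.2126×R + 0.7152×G + 0.0722×B
L = 0.2126×0.015996 + 0.7152×0.068478 + 0.0722×0.014444
L ≈ 0.053419


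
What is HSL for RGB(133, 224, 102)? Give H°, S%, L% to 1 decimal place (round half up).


Normalize: R'=133/255≈0.5216, G'=224/255≈0.8784, B'=102/255≈0.4000
Max=224/255, Min=102/255, Δ=Max-Min=122/255
L = (Max+Min)/2 = (224+102)/510 = 326/510 = 0.63921… → L = 63.9%
L > 0.5 → S = Δ/(2-Max-Min) = 122/(510-224-102) = 122/184 = 0.66304… → S = 66.3%
(the 1/255 factors cancel in S and H, so raw channel differences can be used)
Max is G' → H = 60 × ((B-R)/Δ + 2) = 60 × ((102-133)/122 + 2)
  -31/122 + 2 = -0.2540… + 2 = 1.7459…
  H = 60 × 1.7459… = 104.754…° → H = 104.8°
= HSL(104.8°, 66.3%, 63.9%)


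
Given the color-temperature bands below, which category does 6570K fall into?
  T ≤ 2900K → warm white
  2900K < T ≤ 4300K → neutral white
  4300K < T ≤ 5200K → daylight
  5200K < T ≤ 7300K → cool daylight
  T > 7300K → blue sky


Temperature: 6570K
5200K < 6570K ≤ 7300K → cool daylight
Classification: cool daylight


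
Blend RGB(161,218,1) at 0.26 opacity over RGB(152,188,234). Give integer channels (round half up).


C = α×F + (1-α)×B, with 1-α = 0.74
R: 0.26×161 + 0.74×152 = 41.86 + 112.48 = 154.34 → 154
G: 0.26×218 + 0.74×188 = 56.68 + 139.12 = 195.80 → 196
B: 0.26×1 + 0.74×234 = 0.26 + 173.16 = 173.42 → 173
= RGB(154, 196, 173)


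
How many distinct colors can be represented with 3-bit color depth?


Colors = 2^bits = 2^3
= 8 colors


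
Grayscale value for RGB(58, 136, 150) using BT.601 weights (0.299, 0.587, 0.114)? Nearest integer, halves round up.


Gray = 0.299×R + 0.587×G + 0.114×B
Gray = 0.299×58 + 0.587×136 + 0.114×150
Gray = 17.342 + 79.832 + 17.100
Gray = 114.274 → round half up → 114
Gray = 114


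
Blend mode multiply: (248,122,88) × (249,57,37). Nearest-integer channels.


Multiply: C = A×B/255, rounded to nearest integer
R: 248×249/255 = 61752/255 ≈ 242.165 → 242
G: 122×57/255 = 6954/255 ≈ 27.271 → 27
B: 88×37/255 = 3256/255 ≈ 12.769 → 13
= RGB(242, 27, 13)


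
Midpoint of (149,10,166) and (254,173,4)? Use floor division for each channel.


Midpoint: each channel = ⌊(C₁+C₂)/2⌋
R: ⌊(149+254)/2⌋ = 201
G: ⌊(10+173)/2⌋ = 91
B: ⌊(166+4)/2⌋ = 85
= RGB(201, 91, 85)


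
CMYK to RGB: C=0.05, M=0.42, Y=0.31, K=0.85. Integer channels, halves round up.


R = 255 × (1-C) × (1-K) = 255 × 0.95 × 0.15 = 36.3375 → 36
G = 255 × (1-M) × (1-K) = 255 × 0.58 × 0.15 = 22.185 → 22
B = 255 × (1-Y) × (1-K) = 255 × 0.69 × 0.15 = 26.3925 → 26
= RGB(36, 22, 26)


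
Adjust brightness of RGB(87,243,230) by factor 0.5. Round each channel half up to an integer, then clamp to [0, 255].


Multiply each channel by 0.5, round half up, clamp to [0, 255]
R: 87×0.5 = 43.5 → round → 44
G: 243×0.5 = 121.5 → round → 122
B: 230×0.5 = 115
= RGB(44, 122, 115)


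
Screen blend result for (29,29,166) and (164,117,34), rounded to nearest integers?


Screen: C = 255 - (255-A)×(255-B)/255, rounded to nearest integer
R: 255 - (255-29)×(255-164)/255 = 255 - 20566/255 ≈ 255 - 80.651 = 174.349 → 174
G: 255 - (255-29)×(255-117)/255 = 255 - 31188/255 ≈ 255 - 122.306 = 132.694 → 133
B: 255 - (255-166)×(255-34)/255 = 255 - 19669/255 ≈ 255 - 77.133 = 177.867 → 178
= RGB(174, 133, 178)


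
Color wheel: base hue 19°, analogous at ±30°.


Base hue: 19°
Left analog: (19 - 30) mod 360 = 349°
Right analog: (19 + 30) mod 360 = 49°
Analogous hues = 349° and 49°


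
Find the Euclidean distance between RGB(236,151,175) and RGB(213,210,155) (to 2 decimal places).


d = √[(R₁-R₂)² + (G₁-G₂)² + (B₁-B₂)²]
d = √[(236-213)² + (151-210)² + (175-155)²]
d = √[529 + 3481 + 400]
d = √4410
d ≈ 66.41


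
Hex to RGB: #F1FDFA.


F1 → 241 (R)
FD → 253 (G)
FA → 250 (B)
= RGB(241, 253, 250)


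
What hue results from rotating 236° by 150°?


New hue = (H + rotation) mod 360
New hue = (236 + 150) mod 360
= 386 mod 360
= 26°


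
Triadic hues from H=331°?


Triadic: equally spaced at 120° intervals
H1 = 331°
H2 = (331 + 120) mod 360 = 91°
H3 = (331 + 240) mod 360 = 211°
Triadic = 331°, 91°, 211°


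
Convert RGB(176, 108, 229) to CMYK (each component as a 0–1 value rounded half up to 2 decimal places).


R'=176/255≈0.6902, G'=108/255≈0.4235, B'=229/255≈0.8980
K = 1 - max(R',G',B') = 1 - 229/255 = 26/255 = 0.10196… → 0.10
(1-R'-K)/(1-K) simplifies to (max-R)/max with max = 229:
C = (229-176)/229 = 53/229 = 0.23144… → 0.23
M = (229-108)/229 = 121/229 = 0.52838… → 0.53
Y = (229-229)/229 = 0/229 = 0 → 0.00
= CMYK(0.23, 0.53, 0.00, 0.10)


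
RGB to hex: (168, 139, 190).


R = 168 → A8 (hex)
G = 139 → 8B (hex)
B = 190 → BE (hex)
Hex = #A88BBE


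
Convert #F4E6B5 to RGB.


F4 → 244 (R)
E6 → 230 (G)
B5 → 181 (B)
= RGB(244, 230, 181)


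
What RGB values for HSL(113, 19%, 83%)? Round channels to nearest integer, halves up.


H=113°, S=0.19, L=0.83
C = (1-|2L-1|)×S = (1-|0.66|)×0.19 = 0.0646
H' = H/60 = 113/60 ≈ 1.8833; X = C×(1-|H' mod 2 - 1|) ≈ 0.0075
m = L - C/2 = 0.83 - 0.0323 = 0.7977
Sector ⌊H'⌋ = 1 → (R',G',B') = (≈0.0075, 0.0646, 0.0)
RGB = ((R'+m)×255, (G'+m)×255, (B'+m)×255) = (205.33535, 219.8865, 203.4135)
Round half up → RGB(205, 220, 203)


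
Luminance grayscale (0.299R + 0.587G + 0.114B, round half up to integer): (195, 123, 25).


Gray = 0.299×R + 0.587×G + 0.114×B
Gray = 0.299×195 + 0.587×123 + 0.114×25
Gray = 58.305 + 72.201 + 2.850
Gray = 133.356 → round half up → 133
Gray = 133


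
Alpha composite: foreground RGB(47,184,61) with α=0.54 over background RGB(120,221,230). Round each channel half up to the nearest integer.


C = α×F + (1-α)×B, with 1-α = 0.46
R: 0.54×47 + 0.46×120 = 25.38 + 55.20 = 80.58 → 81
G: 0.54×184 + 0.46×221 = 99.36 + 101.66 = 201.02 → 201
B: 0.54×61 + 0.46×230 = 32.94 + 105.80 = 138.74 → 139
= RGB(81, 201, 139)


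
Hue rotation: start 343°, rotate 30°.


New hue = (H + rotation) mod 360
New hue = (343 + 30) mod 360
= 373 mod 360
= 13°


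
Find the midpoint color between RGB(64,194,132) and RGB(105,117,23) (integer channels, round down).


Midpoint: each channel = ⌊(C₁+C₂)/2⌋
R: ⌊(64+105)/2⌋ = 84
G: ⌊(194+117)/2⌋ = 155
B: ⌊(132+23)/2⌋ = 77
= RGB(84, 155, 77)


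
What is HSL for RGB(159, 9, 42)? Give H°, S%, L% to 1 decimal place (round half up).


Normalize: R'=159/255≈0.6235, G'=9/255≈0.0353, B'=42/255≈0.1647
Max=159/255, Min=9/255, Δ=Max-Min=150/255
L = (Max+Min)/2 = (159+9)/510 = 168/510 = 0.32941… → L = 32.9%
L ≤ 0.5 → S = Δ/(Max+Min) = 150/(159+9) = 150/168 = 0.89285… → S = 89.3%
(the 1/255 factors cancel in S and H, so raw channel differences can be used)
Max is R' → H = 60 × (((G-B)/Δ) mod 6) = 60 × (((9-42)/150) mod 6)
  (-33)/150 = -0.22; negative, so add 6 → 5.78
  H = 60 × 5.78 = 346.8° → H = 346.8°
= HSL(346.8°, 89.3%, 32.9%)


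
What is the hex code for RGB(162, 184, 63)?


R = 162 → A2 (hex)
G = 184 → B8 (hex)
B = 63 → 3F (hex)
Hex = #A2B83F


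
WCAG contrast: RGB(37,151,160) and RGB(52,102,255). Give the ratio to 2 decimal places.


Linearize each sRGB channel c=v/255: c/12.92 if c ≤ 0.04045 else ((c+0.055)/1.055)^2.4
L = 0.2126×R_lin + 0.7152×G_lin + 0.0722×B_lin
Color 1 (37,151,160):
  R=37: 37/255≈0.1451 > 0.04045 → ((0.1451+0.055)/1.055)^2.4 ≈ 0.01850
  G=151: 151/255≈0.5922 > 0.04045 → ((0.5922+0.055)/1.055)^2.4 ≈ 0.30947
  B=160: 160/255≈0.6275 > 0.04045 → ((0.6275+0.055)/1.055)^2.4 ≈ 0.35153
  L1 = 0.2126×0.01850 + 0.7152×0.30947 + 0.0722×0.35153 ≈ 0.25065
Color 2 (52,102,255):
  R=52: 52/255≈0.2039 > 0.04045 → ((0.2039+0.055)/1.055)^2.4 ≈ 0.03434
  G=102: 102/255≈0.4000 > 0.04045 → ((0.4000+0.055)/1.055)^2.4 ≈ 0.13287
  B=255: 255/255≈1.0000 > 0.04045 → ((1.0000+0.055)/1.055)^2.4 ≈ 1.00000
  L2 = 0.2126×0.03434 + 0.7152×0.13287 + 0.0722×1.00000 ≈ 0.17453
Lighter = 0.25065, Darker = 0.17453
Ratio = (L_lighter + 0.05) / (L_darker + 0.05)
Ratio = (0.25065 + 0.05) / (0.17453 + 0.05) = 0.30065 / 0.22453 ≈ 1.3390
Ratio ≈ 1.34:1


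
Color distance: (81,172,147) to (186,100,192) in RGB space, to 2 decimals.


d = √[(R₁-R₂)² + (G₁-G₂)² + (B₁-B₂)²]
d = √[(81-186)² + (172-100)² + (147-192)²]
d = √[11025 + 5184 + 2025]
d = √18234
d ≈ 135.03


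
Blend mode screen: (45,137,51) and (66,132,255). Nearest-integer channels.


Screen: C = 255 - (255-A)×(255-B)/255, rounded to nearest integer
R: 255 - (255-45)×(255-66)/255 = 255 - 39690/255 ≈ 255 - 155.647 = 99.353 → 99
G: 255 - (255-137)×(255-132)/255 = 255 - 14514/255 ≈ 255 - 56.918 = 198.082 → 198
B: 255 - (255-51)×(255-255)/255 = 255 - 0/255 ≈ 255 - 0.000 = 255.000 → 255
= RGB(99, 198, 255)


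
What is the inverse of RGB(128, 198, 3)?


Invert: (255-R, 255-G, 255-B)
R: 255-128 = 127
G: 255-198 = 57
B: 255-3 = 252
= RGB(127, 57, 252)


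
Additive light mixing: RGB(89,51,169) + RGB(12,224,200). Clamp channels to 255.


Additive: each channel = min(255, C₁+C₂)
R: 89+12 = 101 → 101
G: 51+224 = 275 → 255
B: 169+200 = 369 → 255
= RGB(101, 255, 255)


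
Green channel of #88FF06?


Color: #88FF06
R = 88 = 136
G = FF = 255
B = 06 = 6
Green = 255


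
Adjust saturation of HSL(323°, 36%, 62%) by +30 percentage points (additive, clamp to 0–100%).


Original S = 36%
Adjustment = +30 percentage points
New S = 36 + (30) = 66
Clamp to [0, 100] → 66
= HSL(323°, 66%, 62%)


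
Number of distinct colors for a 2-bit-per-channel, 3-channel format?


Total bits = 2 bits/channel × 3 channels = 6 bits
Distinct colors = 2^6
= 64 colors


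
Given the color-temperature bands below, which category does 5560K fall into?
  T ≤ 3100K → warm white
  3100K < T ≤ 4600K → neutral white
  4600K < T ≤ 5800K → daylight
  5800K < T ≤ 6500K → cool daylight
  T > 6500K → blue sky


Temperature: 5560K
4600K < 5560K ≤ 5800K → daylight
Classification: daylight


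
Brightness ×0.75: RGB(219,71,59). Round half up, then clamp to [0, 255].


Multiply each channel by 0.75, round half up, clamp to [0, 255]
R: 219×0.75 = 164.25 → round → 164
G: 71×0.75 = 53.25 → round → 53
B: 59×0.75 = 44.25 → round → 44
= RGB(164, 53, 44)


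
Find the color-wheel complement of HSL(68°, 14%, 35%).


Complement = opposite side of color wheel = hue + 180°
H' = (68 + 180) mod 360 = 248°
S and L unchanged.
= HSL(248°, 14%, 35%)


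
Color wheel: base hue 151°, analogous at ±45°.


Base hue: 151°
Left analog: (151 - 45) mod 360 = 106°
Right analog: (151 + 45) mod 360 = 196°
Analogous hues = 106° and 196°


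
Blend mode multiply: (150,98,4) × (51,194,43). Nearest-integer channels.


Multiply: C = A×B/255, rounded to nearest integer
R: 150×51/255 = 7650/255 ≈ 30.000 → 30
G: 98×194/255 = 19012/255 ≈ 74.557 → 75
B: 4×43/255 = 172/255 ≈ 0.675 → 1
= RGB(30, 75, 1)


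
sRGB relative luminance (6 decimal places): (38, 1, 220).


Linearize each channel (sRGB transfer function): c = v/255; c_lin = c/12.92 if c ≤ 0.04045, else ((c+0.055)/1.055)^2.4
  R: 38/255 ≈ 0.149020 > 0.04045 → ((0.149020+0.055)/1.055)^2.4 ≈ 0.019382
  G: 1/255 ≈ 0.003922 ≤ 0.04045 → 0.003922/12.92 ≈ 0.000304
  B: 220/255 ≈ 0.862745 > 0.04045 → ((0.862745+0.055)/1.055)^2.4 ≈ 0.715694
R_lin = 0.019382, G_lin = 0.000304, B_lin = 0.715694
L = 0.2126×R + 0.7152×G + 0.0722×B
L = 0.2126×0.019382 + 0.7152×0.000304 + 0.0722×0.715694
L ≈ 0.056011


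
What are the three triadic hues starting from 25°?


Triadic: equally spaced at 120° intervals
H1 = 25°
H2 = (25 + 120) mod 360 = 145°
H3 = (25 + 240) mod 360 = 265°
Triadic = 25°, 145°, 265°


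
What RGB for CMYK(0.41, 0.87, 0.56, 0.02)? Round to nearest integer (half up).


R = 255 × (1-C) × (1-K) = 255 × 0.59 × 0.98 = 147.441 → 147
G = 255 × (1-M) × (1-K) = 255 × 0.13 × 0.98 = 32.487 → 32
B = 255 × (1-Y) × (1-K) = 255 × 0.44 × 0.98 = 109.956 → 110
= RGB(147, 32, 110)


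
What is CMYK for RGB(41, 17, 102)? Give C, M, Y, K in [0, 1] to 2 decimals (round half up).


R'=41/255≈0.1608, G'=17/255≈0.0667, B'=102/255≈0.4000
K = 1 - max(R',G',B') = 1 - 102/255 = 153/255 = 0.6 → 0.60
(1-R'-K)/(1-K) simplifies to (max-R)/max with max = 102:
C = (102-41)/102 = 61/102 = 0.59803… → 0.60
M = (102-17)/102 = 85/102 = 0.83333… → 0.83
Y = (102-102)/102 = 0/102 = 0 → 0.00
= CMYK(0.60, 0.83, 0.00, 0.60)


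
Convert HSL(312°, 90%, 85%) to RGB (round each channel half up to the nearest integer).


H=312°, S=0.90, L=0.85
C = (1-|2L-1|)×S = (1-|0.70|)×0.90 = 0.27
H' = H/60 = 312/60 ≈ 5.2000; X = C×(1-|H' mod 2 - 1|) = 0.216
m = L - C/2 = 0.85 - 0.135 = 0.715
Sector ⌊H'⌋ = 5 → (R',G',B') = (0.27, 0.0, 0.216)
RGB = ((R'+m)×255, (G'+m)×255, (B'+m)×255) = (251.175, 182.325, 237.405)
Round half up → RGB(251, 182, 237)


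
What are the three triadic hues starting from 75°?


Triadic: equally spaced at 120° intervals
H1 = 75°
H2 = (75 + 120) mod 360 = 195°
H3 = (75 + 240) mod 360 = 315°
Triadic = 75°, 195°, 315°


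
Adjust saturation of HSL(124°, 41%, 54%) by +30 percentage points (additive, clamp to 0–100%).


Original S = 41%
Adjustment = +30 percentage points
New S = 41 + (30) = 71
Clamp to [0, 100] → 71
= HSL(124°, 71%, 54%)


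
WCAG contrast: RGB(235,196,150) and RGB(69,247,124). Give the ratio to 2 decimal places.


Linearize each sRGB channel c=v/255: c/12.92 if c ≤ 0.04045 else ((c+0.055)/1.055)^2.4
L = 0.2126×R_lin + 0.7152×G_lin + 0.0722×B_lin
Color 1 (235,196,150):
  R=235: 235/255≈0.9216 > 0.04045 → ((0.9216+0.055)/1.055)^2.4 ≈ 0.83077
  G=196: 196/255≈0.7686 > 0.04045 → ((0.7686+0.055)/1.055)^2.4 ≈ 0.55201
  B=150: 150/255≈0.5882 > 0.04045 → ((0.5882+0.055)/1.055)^2.4 ≈ 0.30499
  L1 = 0.2126×0.83077 + 0.7152×0.55201 + 0.0722×0.30499 ≈ 0.59344
Color 2 (69,247,124):
  R=69: 69/255≈0.2706 > 0.04045 → ((0.2706+0.055)/1.055)^2.4 ≈ 0.05951
  G=247: 247/255≈0.9686 > 0.04045 → ((0.9686+0.055)/1.055)^2.4 ≈ 0.93011
  B=124: 124/255≈0.4863 > 0.04045 → ((0.4863+0.055)/1.055)^2.4 ≈ 0.20156
  L2 = 0.2126×0.05951 + 0.7152×0.93011 + 0.0722×0.20156 ≈ 0.69242
Lighter = 0.69242, Darker = 0.59344
Ratio = (L_lighter + 0.05) / (L_darker + 0.05)
Ratio = (0.69242 + 0.05) / (0.59344 + 0.05) = 0.74242 / 0.64344 ≈ 1.1538
Ratio ≈ 1.15:1


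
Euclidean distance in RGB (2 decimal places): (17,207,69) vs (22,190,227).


d = √[(R₁-R₂)² + (G₁-G₂)² + (B₁-B₂)²]
d = √[(17-22)² + (207-190)² + (69-227)²]
d = √[25 + 289 + 24964]
d = √25278
d ≈ 158.99


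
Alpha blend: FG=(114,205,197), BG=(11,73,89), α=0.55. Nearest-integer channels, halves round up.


C = α×F + (1-α)×B, with 1-α = 0.45
R: 0.55×114 + 0.45×11 = 62.70 + 4.95 = 67.65 → 68
G: 0.55×205 + 0.45×73 = 112.75 + 32.85 = 145.60 → 146
B: 0.55×197 + 0.45×89 = 108.35 + 40.05 = 148.40 → 148
= RGB(68, 146, 148)


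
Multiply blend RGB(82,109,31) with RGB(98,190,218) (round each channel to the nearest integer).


Multiply: C = A×B/255, rounded to nearest integer
R: 82×98/255 = 8036/255 ≈ 31.514 → 32
G: 109×190/255 = 20710/255 ≈ 81.216 → 81
B: 31×218/255 = 6758/255 ≈ 26.502 → 27
= RGB(32, 81, 27)


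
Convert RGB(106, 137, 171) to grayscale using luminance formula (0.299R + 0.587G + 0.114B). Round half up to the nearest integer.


Gray = 0.299×R + 0.587×G + 0.114×B
Gray = 0.299×106 + 0.587×137 + 0.114×171
Gray = 31.694 + 80.419 + 19.494
Gray = 131.607 → round half up → 132
Gray = 132


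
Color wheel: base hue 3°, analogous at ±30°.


Base hue: 3°
Left analog: (3 - 30) mod 360 = 333°
Right analog: (3 + 30) mod 360 = 33°
Analogous hues = 333° and 33°


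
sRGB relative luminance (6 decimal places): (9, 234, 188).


Linearize each channel (sRGB transfer function): c = v/255; c_lin = c/12.92 if c ≤ 0.04045, else ((c+0.055)/1.055)^2.4
  R: 9/255 ≈ 0.035294 ≤ 0.04045 → 0.035294/12.92 ≈ 0.002732
  G: 234/255 ≈ 0.917647 > 0.04045 → ((0.917647+0.055)/1.055)^2.4 ≈ 0.822786
  B: 188/255 ≈ 0.737255 > 0.04045 → ((0.737255+0.055)/1.055)^2.4 ≈ 0.502886
R_lin = 0.002732, G_lin = 0.822786, B_lin = 0.502886
L = 0.2126×R + 0.7152×G + 0.0722×B
L = 0.2126×0.002732 + 0.7152×0.822786 + 0.0722×0.502886
L ≈ 0.625346


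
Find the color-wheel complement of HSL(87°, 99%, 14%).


Complement = opposite side of color wheel = hue + 180°
H' = (87 + 180) mod 360 = 267°
S and L unchanged.
= HSL(267°, 99%, 14%)


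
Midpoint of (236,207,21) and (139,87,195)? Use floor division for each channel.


Midpoint: each channel = ⌊(C₁+C₂)/2⌋
R: ⌊(236+139)/2⌋ = 187
G: ⌊(207+87)/2⌋ = 147
B: ⌊(21+195)/2⌋ = 108
= RGB(187, 147, 108)


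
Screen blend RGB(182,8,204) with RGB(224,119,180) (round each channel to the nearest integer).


Screen: C = 255 - (255-A)×(255-B)/255, rounded to nearest integer
R: 255 - (255-182)×(255-224)/255 = 255 - 2263/255 ≈ 255 - 8.875 = 246.125 → 246
G: 255 - (255-8)×(255-119)/255 = 255 - 33592/255 ≈ 255 - 131.733 = 123.267 → 123
B: 255 - (255-204)×(255-180)/255 = 255 - 3825/255 ≈ 255 - 15.000 = 240.000 → 240
= RGB(246, 123, 240)


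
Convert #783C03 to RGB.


78 → 120 (R)
3C → 60 (G)
03 → 3 (B)
= RGB(120, 60, 3)


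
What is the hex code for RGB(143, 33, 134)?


R = 143 → 8F (hex)
G = 33 → 21 (hex)
B = 134 → 86 (hex)
Hex = #8F2186


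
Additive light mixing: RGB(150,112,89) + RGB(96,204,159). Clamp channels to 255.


Additive: each channel = min(255, C₁+C₂)
R: 150+96 = 246 → 246
G: 112+204 = 316 → 255
B: 89+159 = 248 → 248
= RGB(246, 255, 248)


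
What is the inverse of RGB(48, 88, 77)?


Invert: (255-R, 255-G, 255-B)
R: 255-48 = 207
G: 255-88 = 167
B: 255-77 = 178
= RGB(207, 167, 178)


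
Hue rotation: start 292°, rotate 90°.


New hue = (H + rotation) mod 360
New hue = (292 + 90) mod 360
= 382 mod 360
= 22°


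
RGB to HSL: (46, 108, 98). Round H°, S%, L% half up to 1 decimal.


Normalize: R'=46/255≈0.1804, G'=108/255≈0.4235, B'=98/255≈0.3843
Max=108/255, Min=46/255, Δ=Max-Min=62/255
L = (Max+Min)/2 = (108+46)/510 = 154/510 = 0.30196… → L = 30.2%
L ≤ 0.5 → S = Δ/(Max+Min) = 62/(108+46) = 62/154 = 0.40259… → S = 40.3%
(the 1/255 factors cancel in S and H, so raw channel differences can be used)
Max is G' → H = 60 × ((B-R)/Δ + 2) = 60 × ((98-46)/62 + 2)
  52/62 + 2 = 0.8387… + 2 = 2.8387…
  H = 60 × 2.8387… = 170.322…° → H = 170.3°
= HSL(170.3°, 40.3%, 30.2%)


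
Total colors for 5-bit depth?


Colors = 2^bits = 2^5
= 32 colors


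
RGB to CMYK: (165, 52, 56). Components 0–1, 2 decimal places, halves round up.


R'=165/255≈0.6471, G'=52/255≈0.2039, B'=56/255≈0.2196
K = 1 - max(R',G',B') = 1 - 165/255 = 90/255 = 0.35294… → 0.35
(1-R'-K)/(1-K) simplifies to (max-R)/max with max = 165:
C = (165-165)/165 = 0/165 = 0 → 0.00
M = (165-52)/165 = 113/165 = 0.68484… → 0.68
Y = (165-56)/165 = 109/165 = 0.66060… → 0.66
= CMYK(0.00, 0.68, 0.66, 0.35)


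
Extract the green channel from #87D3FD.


Color: #87D3FD
R = 87 = 135
G = D3 = 211
B = FD = 253
Green = 211


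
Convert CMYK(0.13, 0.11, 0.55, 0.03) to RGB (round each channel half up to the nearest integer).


R = 255 × (1-C) × (1-K) = 255 × 0.87 × 0.97 = 215.1945 → 215
G = 255 × (1-M) × (1-K) = 255 × 0.89 × 0.97 = 220.1415 → 220
B = 255 × (1-Y) × (1-K) = 255 × 0.45 × 0.97 = 111.3075 → 111
= RGB(215, 220, 111)


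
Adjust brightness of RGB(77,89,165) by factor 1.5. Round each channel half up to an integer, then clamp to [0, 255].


Multiply each channel by 1.5, round half up, clamp to [0, 255]
R: 77×1.5 = 115.5 → round → 116
G: 89×1.5 = 133.5 → round → 134
B: 165×1.5 = 247.5 → round → 248
= RGB(116, 134, 248)


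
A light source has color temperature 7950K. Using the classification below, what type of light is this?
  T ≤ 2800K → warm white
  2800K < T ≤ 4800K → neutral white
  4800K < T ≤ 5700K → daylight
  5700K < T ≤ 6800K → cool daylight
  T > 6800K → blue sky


Temperature: 7950K
7950K > 6800K → blue sky
Classification: blue sky


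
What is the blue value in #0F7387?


Color: #0F7387
R = 0F = 15
G = 73 = 115
B = 87 = 135
Blue = 135


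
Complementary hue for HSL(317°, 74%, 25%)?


Complement = opposite side of color wheel = hue + 180°
H' = (317 + 180) mod 360 = 137°
S and L unchanged.
= HSL(137°, 74%, 25%)


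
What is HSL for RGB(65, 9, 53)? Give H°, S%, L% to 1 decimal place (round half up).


Normalize: R'=65/255≈0.2549, G'=9/255≈0.0353, B'=53/255≈0.2078
Max=65/255, Min=9/255, Δ=Max-Min=56/255
L = (Max+Min)/2 = (65+9)/510 = 74/510 = 0.14509… → L = 14.5%
L ≤ 0.5 → S = Δ/(Max+Min) = 56/(65+9) = 56/74 = 0.75675… → S = 75.7%
(the 1/255 factors cancel in S and H, so raw channel differences can be used)
Max is R' → H = 60 × (((G-B)/Δ) mod 6) = 60 × (((9-53)/56) mod 6)
  (-44)/56 = -0.7857…; negative, so add 6 → 5.2142…
  H = 60 × 5.2142… = 312.857…° → H = 312.9°
= HSL(312.9°, 75.7%, 14.5%)


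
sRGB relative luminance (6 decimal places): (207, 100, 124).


Linearize each channel (sRGB transfer function): c = v/255; c_lin = c/12.92 if c ≤ 0.04045, else ((c+0.055)/1.055)^2.4
  R: 207/255 ≈ 0.811765 > 0.04045 → ((0.811765+0.055)/1.055)^2.4 ≈ 0.623960
  G: 100/255 ≈ 0.392157 > 0.04045 → ((0.392157+0.055)/1.055)^2.4 ≈ 0.127438
  B: 124/255 ≈ 0.486275 > 0.04045 → ((0.486275+0.055)/1.055)^2.4 ≈ 0.201556
R_lin = 0.623960, G_lin = 0.127438, B_lin = 0.201556
L = 0.2126×R + 0.7152×G + 0.0722×B
L = 0.2126×0.623960 + 0.7152×0.127438 + 0.0722×0.201556
L ≈ 0.238350
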